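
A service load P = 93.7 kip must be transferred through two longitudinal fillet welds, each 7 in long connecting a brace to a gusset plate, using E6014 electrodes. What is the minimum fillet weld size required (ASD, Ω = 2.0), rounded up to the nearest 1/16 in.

w = 9/16 in

E60XX → F_EXX = 60 ksi.
Total weld length L = 14 in.
Required throat t_e = P × Ω / (0.6 F_EXX × L) = 93.7 × 2.0 / (0.6 × 60 × 14) = 0.3718 in.
Required leg w = t_e / 0.707 = 0.5259 in → use 9/16 in.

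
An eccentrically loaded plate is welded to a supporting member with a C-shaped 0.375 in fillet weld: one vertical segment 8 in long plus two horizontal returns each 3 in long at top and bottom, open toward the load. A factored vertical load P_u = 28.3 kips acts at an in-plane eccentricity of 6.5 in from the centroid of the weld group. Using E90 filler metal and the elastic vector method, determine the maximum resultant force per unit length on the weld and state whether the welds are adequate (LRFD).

E90XX → F_EXX = 90 ksi.
Total weld length L_w = 14 in. Treat welds as unit-width lines.
Centroid: x̄ = 2×3×1.5 / 14 = 0.6429 in from the vertical weld.
Polar moment about centroid: J = I_x + I_y = [8³/12 + 2×3×4²] + [8×0.6429² + 2(3³/12 + 3×0.8571²)] = 150.9 in³.
Direct shear f_v = P/L_w = 28.3 / 14 = 2.021 kip/in (vertical).
Torsion M = P·e = 28.3 × 6.5 = 183.95 kip·in.
Critical point at (x, y) = (2.357, 4) from centroid. f_tx = M·y/J = 4.877 kip/in; f_ty = M·x/J = 2.874 kip/in.
Resultant f_max = √[f_tx² + (f_v + f_ty)²] = √[4.877² + (2.021 + 2.874)²] = 6.91 kip/in.
Capacity per unit length: φr_n = 0.75 × 0.6 × 90 × (0.707 × 0.375) = 10.74 kip/in.
6.91 ≤ 10.74 → adequate.

f_max ≈ 6.91 kip/in; adequate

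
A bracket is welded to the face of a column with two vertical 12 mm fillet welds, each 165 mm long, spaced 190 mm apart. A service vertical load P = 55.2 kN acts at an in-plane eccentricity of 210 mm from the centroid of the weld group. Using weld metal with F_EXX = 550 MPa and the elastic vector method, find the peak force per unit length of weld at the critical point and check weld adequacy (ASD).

f_max ≈ 529 N/mm; adequate

Total weld length L_w = 330 mm. Treat welds as unit-width lines.
Polar moment about centroid: J = 2[d³/12 + d(b/2)²] = 2[165³/12 + 165×95²] = 3727000 mm³.
Direct shear f_v = P/L_w = 55.2×10³ / 330 = 167.3 N/mm (vertical).
Torsion M = P·e = 55.2×10³ × 210 = 11592000 N·mm.
Critical point at (x, y) = (95, 82.5) from centroid. f_tx = M·y/J = 256.6 N/mm; f_ty = M·x/J = 295.5 N/mm.
Resultant f_max = √[f_tx² + (f_v + f_ty)²] = √[256.6² + (167.3 + 295.5)²] = 529.1 N/mm.
Capacity per unit length: r_n/Ω = (1/2.0) × 0.6 × 550 × (0.707 × 12) = 1400 N/mm.
529.1 ≤ 1400 → adequate.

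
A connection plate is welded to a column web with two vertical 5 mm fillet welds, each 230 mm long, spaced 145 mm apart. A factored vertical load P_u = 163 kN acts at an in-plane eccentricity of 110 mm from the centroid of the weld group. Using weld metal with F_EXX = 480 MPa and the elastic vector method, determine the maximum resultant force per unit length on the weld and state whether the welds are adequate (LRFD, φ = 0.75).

f_max ≈ 796 N/mm; NOT adequate

Total weld length L_w = 460 mm. Treat welds as unit-width lines.
Polar moment about centroid: J = 2[d³/12 + d(b/2)²] = 2[230³/12 + 230×72.5²] = 4446000 mm³.
Direct shear f_v = P/L_w = 163×10³ / 460 = 354.3 N/mm (vertical).
Torsion M = P·e = 163×10³ × 110 = 17930000 N·mm.
Critical point at (x, y) = (72.5, 115) from centroid. f_tx = M·y/J = 463.8 N/mm; f_ty = M·x/J = 292.4 N/mm.
Resultant f_max = √[f_tx² + (f_v + f_ty)²] = √[463.8² + (354.3 + 292.4)²] = 795.9 N/mm.
Capacity per unit length: φr_n = 0.75 × 0.6 × 480 × (0.707 × 5) = 763.6 N/mm.
795.9 > 763.6 → NOT adequate.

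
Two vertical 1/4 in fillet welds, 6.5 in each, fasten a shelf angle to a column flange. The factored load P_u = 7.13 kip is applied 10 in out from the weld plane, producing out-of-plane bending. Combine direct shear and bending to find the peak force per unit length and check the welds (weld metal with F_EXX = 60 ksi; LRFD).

L_w = 2 × 6.5 = 13 in; section modulus (unit throat) S = 2 × L²/6 = 14.08 in².
Direct shear f_v = P/L_w = 7.13/13 = 0.5485 kip/in.
Moment M = P × e = 7.13 × 10 = 71.3 kip·in; bending f_b = M/S = 5.063 kip/in.
f_max = √(f_v² + f_b²) = √(0.5485² + 5.063²) = 5.092 kip/in.
φr_n = 0.75 × 0.6 × 60 × (0.707 × 0.25) = 4.772 kip/in → NOT adequate.

f_max ≈ 5.09 kip/in; NOT adequate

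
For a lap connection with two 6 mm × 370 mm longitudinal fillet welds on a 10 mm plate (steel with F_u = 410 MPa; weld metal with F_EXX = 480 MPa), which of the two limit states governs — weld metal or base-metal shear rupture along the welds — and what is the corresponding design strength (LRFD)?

t_e = 0.707 × 6 = 4.242 mm; L = 740 mm.
Weld metal: φR_n = 0.75 × 0.6 × 480 × 4.242 × 740 × 10⁻³ = 678 kN.
Base metal (shear rupture): φR_n = 0.75 × 0.6 × 410 × 10 × 740 × 10⁻³ = 1365 kN.
Governing: weld metal.

φR_n ≈ 678 kN (weld metal governs)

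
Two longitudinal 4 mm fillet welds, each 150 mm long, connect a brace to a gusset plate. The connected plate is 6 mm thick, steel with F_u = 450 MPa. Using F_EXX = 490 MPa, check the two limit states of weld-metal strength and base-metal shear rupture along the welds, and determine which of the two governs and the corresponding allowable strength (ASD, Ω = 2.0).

R_n/Ω ≈ 125 kN (weld metal governs)

t_e = 0.707 × 4 = 2.828 mm; L = 300 mm.
Weld metal: R_n/Ω = (1/2.0) × 0.6 × 490 × 2.828 × 300 × 10⁻³ = 124.7 kN.
Base metal (shear rupture): R_n/Ω = (1/2.0) × 0.6 × 450 × 6 × 300 × 10⁻³ = 243 kN.
Governing: weld metal.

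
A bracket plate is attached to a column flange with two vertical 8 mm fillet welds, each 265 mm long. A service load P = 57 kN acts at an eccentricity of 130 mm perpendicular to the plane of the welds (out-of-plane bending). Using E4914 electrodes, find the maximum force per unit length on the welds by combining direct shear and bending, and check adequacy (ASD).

f_max ≈ 334 N/mm; adequate

E49XX → F_EXX = 490 MPa.
L_w = 2 × 265 = 530 mm; section modulus (unit throat) S = 2 × L²/6 = 23410 mm².
Direct shear f_v = P/L_w = 57×10³/530 = 107.5 N/mm.
Moment M = P × e = 57×10³ × 130 = 7410000 N·mm; bending f_b = M/S = 316.6 N/mm.
f_max = √(f_v² + f_b²) = √(107.5² + 316.6²) = 334.3 N/mm.
r_n/Ω = (1/2.0) × 0.6 × 490 × (0.707 × 8) = 831.4 N/mm → adequate.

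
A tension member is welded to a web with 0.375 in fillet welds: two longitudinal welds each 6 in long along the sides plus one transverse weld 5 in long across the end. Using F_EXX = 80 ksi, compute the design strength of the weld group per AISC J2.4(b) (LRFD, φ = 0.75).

t_e = 0.707 × 0.375 = 0.2651 in.
R_nwl = 0.6 × 80 × 0.2651 × 12 = 152.7 kip (longitudinal, 2 welds).
R_nwt = 0.6 × 80 × 0.2651 × 5 = 63.63 kip (transverse, base value).
(i) R_nwl + R_nwt = 216.3 kip; (ii) 0.85 R_nwl + 1.5 R_nwt = 225.3 kip.
R_n = max = 225.3 kip [governs: (ii)]; φR_n = 168.9 kip.

φR_n ≈ 169 kip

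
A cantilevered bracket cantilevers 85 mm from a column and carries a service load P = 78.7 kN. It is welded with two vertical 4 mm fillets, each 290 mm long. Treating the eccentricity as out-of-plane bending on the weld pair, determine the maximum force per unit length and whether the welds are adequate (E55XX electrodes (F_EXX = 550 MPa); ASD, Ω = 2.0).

L_w = 2 × 290 = 580 mm; section modulus (unit throat) S = 2 × L²/6 = 28030 mm².
Direct shear f_v = P/L_w = 78.7×10³/580 = 135.7 N/mm.
Moment M = P × e = 78.7×10³ × 85 = 6689500 N·mm; bending f_b = M/S = 238.6 N/mm.
f_max = √(f_v² + f_b²) = √(135.7² + 238.6²) = 274.5 N/mm.
r_n/Ω = (1/2.0) × 0.6 × 550 × (0.707 × 4) = 466.6 N/mm → adequate.

f_max ≈ 275 N/mm; adequate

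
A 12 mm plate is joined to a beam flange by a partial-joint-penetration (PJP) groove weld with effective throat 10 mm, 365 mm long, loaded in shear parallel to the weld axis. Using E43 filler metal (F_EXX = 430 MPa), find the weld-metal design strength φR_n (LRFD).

Effective throat (given) t_e = 10 mm.
A_we = 10 × 365 = 3650 mm².
F_nw = 0.6 F_EXX = 258 MPa.
φR_n = 0.75 × 258 × 3650 × 10⁻³ = 706.3 kN.

φR_n ≈ 706 kN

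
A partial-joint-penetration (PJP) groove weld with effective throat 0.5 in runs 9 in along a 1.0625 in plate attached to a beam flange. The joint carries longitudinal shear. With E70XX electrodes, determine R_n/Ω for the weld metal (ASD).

R_n/Ω ≈ 94.5 kip

E70XX → F_EXX = 70 ksi.
Effective throat (given) t_e = 0.5 in.
A_we = 0.5 × 9 = 4.5 in².
F_nw = 0.6 F_EXX = 42 ksi.
R_n/Ω = (42 × 4.5) / 2.0 = 94.5 kip.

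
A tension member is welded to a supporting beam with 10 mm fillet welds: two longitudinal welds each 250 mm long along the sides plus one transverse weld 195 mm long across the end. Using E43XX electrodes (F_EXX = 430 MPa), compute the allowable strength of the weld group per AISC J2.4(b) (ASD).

R_n/Ω ≈ 654 kN

t_e = 0.707 × 10 = 7.07 mm.
R_nwl = 0.6 × 430 × 7.07 × 500 × 10⁻³ = 912 kN (longitudinal, 2 welds).
R_nwt = 0.6 × 430 × 7.07 × 195 × 10⁻³ = 355.7 kN (transverse, base value).
(i) R_nwl + R_nwt = 1268 kN; (ii) 0.85 R_nwl + 1.5 R_nwt = 1309 kN.
R_n = max = 1309 kN [governs: (ii)]; R_n/Ω = 654.4 kN.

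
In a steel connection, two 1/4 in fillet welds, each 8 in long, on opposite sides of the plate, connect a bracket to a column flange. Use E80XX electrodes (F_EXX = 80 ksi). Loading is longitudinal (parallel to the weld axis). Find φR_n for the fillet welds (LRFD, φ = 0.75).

Effective throat t_e = 0.707 × 0.25 = 0.1767 in.
Total length L = 16 in; A_we = 0.1767 × 16 = 2.828 in².
F_nw = 0.6 F_EXX = 0.6 × 80 = 48 ksi.
φR_n = 0.75 × 48 × 2.828 = 101.8 kip.

φR_n ≈ 102 kip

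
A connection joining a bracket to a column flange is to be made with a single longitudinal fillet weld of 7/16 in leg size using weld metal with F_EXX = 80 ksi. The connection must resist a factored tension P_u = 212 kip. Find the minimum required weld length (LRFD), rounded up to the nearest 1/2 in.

Throat t_e = 0.707 × 0.4375 = 0.3093 in.
φr_n = 0.75 × 0.6 × 80 × 0.3093 = 11.14 kip/in.
L_req = P_u / φr_n = 212 / 11.14 = 19.04 in total.
Round up → use L = 19.5 in.

L = 19.5 in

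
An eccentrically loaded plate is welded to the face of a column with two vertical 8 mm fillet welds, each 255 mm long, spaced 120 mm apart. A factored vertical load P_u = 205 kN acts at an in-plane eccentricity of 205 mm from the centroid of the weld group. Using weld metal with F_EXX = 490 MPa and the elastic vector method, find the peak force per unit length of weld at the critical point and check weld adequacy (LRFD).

Total weld length L_w = 510 mm. Treat welds as unit-width lines.
Polar moment about centroid: J = 2[d³/12 + d(b/2)²] = 2[255³/12 + 255×60²] = 4600000 mm³.
Direct shear f_v = P/L_w = 205×10³ / 510 = 402 N/mm (vertical).
Torsion M = P·e = 205×10³ × 205 = 42025000 N·mm.
Critical point at (x, y) = (60, 127.5) from centroid. f_tx = M·y/J = 1165 N/mm; f_ty = M·x/J = 548.2 N/mm.
Resultant f_max = √[f_tx² + (f_v + f_ty)²] = √[1165² + (402 + 548.2)²] = 1503 N/mm.
Capacity per unit length: φr_n = 0.75 × 0.6 × 490 × (0.707 × 8) = 1247 N/mm.
1503 > 1247 → NOT adequate.

f_max ≈ 1500 N/mm; NOT adequate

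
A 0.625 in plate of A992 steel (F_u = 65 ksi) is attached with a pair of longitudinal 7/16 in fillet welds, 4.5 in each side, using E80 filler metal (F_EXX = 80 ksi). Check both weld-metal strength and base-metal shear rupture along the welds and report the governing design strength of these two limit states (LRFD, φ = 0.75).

t_e = 0.707 × 0.4375 = 0.3093 in; L = 9 in.
Weld metal: φR_n = 0.75 × 0.6 × 80 × 0.3093 × 9 = 100.2 kip.
Base metal (shear rupture): φR_n = 0.75 × 0.6 × 65 × 0.625 × 9 = 164.5 kip.
Governing: weld metal.

φR_n ≈ 100 kip (weld metal governs)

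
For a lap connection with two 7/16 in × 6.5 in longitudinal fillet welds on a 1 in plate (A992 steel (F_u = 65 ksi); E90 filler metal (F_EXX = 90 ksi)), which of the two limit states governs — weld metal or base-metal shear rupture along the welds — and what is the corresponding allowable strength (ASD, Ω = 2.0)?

R_n/Ω ≈ 109 kips (weld metal governs)

t_e = 0.707 × 0.4375 = 0.3093 in; L = 13 in.
Weld metal: R_n/Ω = (1/2.0) × 0.6 × 90 × 0.3093 × 13 = 108.6 kips.
Base metal (shear rupture): R_n/Ω = (1/2.0) × 0.6 × 65 × 1 × 13 = 253.5 kips.
Governing: weld metal.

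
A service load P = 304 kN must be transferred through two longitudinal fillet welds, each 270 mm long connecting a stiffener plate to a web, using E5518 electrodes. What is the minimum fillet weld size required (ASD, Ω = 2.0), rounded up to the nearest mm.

E55XX → F_EXX = 550 MPa.
Total weld length L = 540 mm.
Required throat t_e = P × Ω / (0.6 F_EXX × L) = 304 × 2.0 / (0.6 × 550 × 540 × 10⁻³) = 3.412 mm.
Required leg w = t_e / 0.707 = 4.826 mm → use 5 mm.

w = 5 mm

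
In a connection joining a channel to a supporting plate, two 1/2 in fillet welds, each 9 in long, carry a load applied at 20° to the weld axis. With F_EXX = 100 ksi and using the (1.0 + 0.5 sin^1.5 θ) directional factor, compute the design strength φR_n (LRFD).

t_e = 0.707 × 0.5 = 0.3535 in; A_we = 0.3535 × 18 = 6.363 in².
Directional factor: 1.0 + 0.5 sin^1.5(20°) = 1.1.
F_nw = 0.6 × 100 × 1.1 = 66 ksi.
φR_n = 0.75 × 66 × 6.363 = 315 kips.

φR_n ≈ 315 kips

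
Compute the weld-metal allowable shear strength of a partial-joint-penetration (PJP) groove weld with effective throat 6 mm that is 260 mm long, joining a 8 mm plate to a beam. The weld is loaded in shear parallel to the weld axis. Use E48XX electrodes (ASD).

R_n/Ω ≈ 225 kN

E48XX → F_EXX = 480 MPa.
Effective throat (given) t_e = 6 mm.
A_we = 6 × 260 = 1560 mm².
F_nw = 0.6 F_EXX = 288 MPa.
R_n/Ω = (288 × 1560) / 2.0 × 10⁻³ = 224.6 kN.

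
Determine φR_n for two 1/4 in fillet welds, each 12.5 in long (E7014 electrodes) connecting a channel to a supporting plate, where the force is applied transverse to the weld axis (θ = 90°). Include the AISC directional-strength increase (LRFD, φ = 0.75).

φR_n ≈ 209 kips

E70XX → F_EXX = 70 ksi.
t_e = 0.707 × 0.25 = 0.1767 in; A_we = 0.1767 × 25 = 4.419 in².
Directional factor: 1.0 + 0.5 sin^1.5(90°) = 1.5.
F_nw = 0.6 × 70 × 1.5 = 63 ksi.
φR_n = 0.75 × 63 × 4.419 = 208.8 kips.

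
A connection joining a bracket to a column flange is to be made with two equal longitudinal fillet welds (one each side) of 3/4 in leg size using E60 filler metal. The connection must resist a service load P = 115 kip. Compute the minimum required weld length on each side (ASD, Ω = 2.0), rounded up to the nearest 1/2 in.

E60XX → F_EXX = 60 ksi.
Throat t_e = 0.707 × 0.75 = 0.5302 in.
r_n/Ω = (0.6 × 60 × 0.5302) / 2.0 = 9.544 kip/in.
L_req = P / (r_n/Ω) = 115 / 9.544 = 12.05 in total.
Per side: 12.05 / 2 = 6.024 in.
Round up → use L = 6.5 in on each side.

L = 6.5 in on each side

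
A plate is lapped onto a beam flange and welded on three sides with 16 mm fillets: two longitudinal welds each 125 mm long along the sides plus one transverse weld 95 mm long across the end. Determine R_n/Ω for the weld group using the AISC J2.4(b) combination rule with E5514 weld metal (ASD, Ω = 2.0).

E55XX → F_EXX = 550 MPa.
t_e = 0.707 × 16 = 11.31 mm.
R_nwl = 0.6 × 550 × 11.31 × 250 × 10⁻³ = 933.2 kN (longitudinal, 2 welds).
R_nwt = 0.6 × 550 × 11.31 × 95 × 10⁻³ = 354.6 kN (transverse, base value).
(i) R_nwl + R_nwt = 1288 kN; (ii) 0.85 R_nwl + 1.5 R_nwt = 1325 kN.
R_n = max = 1325 kN [governs: (ii)]; R_n/Ω = 662.6 kN.

R_n/Ω ≈ 663 kN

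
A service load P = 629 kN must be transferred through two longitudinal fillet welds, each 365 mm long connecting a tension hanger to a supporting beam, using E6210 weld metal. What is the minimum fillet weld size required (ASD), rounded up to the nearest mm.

E62XX → F_EXX = 620 MPa.
Total weld length L = 730 mm.
Required throat t_e = P × Ω / (0.6 F_EXX × L) = 629 × 2.0 / (0.6 × 620 × 730 × 10⁻³) = 4.632 mm.
Required leg w = t_e / 0.707 = 6.552 mm → use 7 mm.

w = 7 mm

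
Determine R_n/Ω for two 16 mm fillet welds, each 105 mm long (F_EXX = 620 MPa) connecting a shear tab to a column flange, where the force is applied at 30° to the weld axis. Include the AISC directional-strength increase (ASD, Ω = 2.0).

t_e = 0.707 × 16 = 11.31 mm; A_we = 11.31 × 210 = 2376 mm².
Directional factor: 1.0 + 0.5 sin^1.5(30°) = 1.177.
F_nw = 0.6 × 620 × 1.177 = 437.8 MPa.
R_n/Ω = (437.8 × 2376) / 2.0 × 10⁻³ = 520 kN.

R_n/Ω ≈ 520 kN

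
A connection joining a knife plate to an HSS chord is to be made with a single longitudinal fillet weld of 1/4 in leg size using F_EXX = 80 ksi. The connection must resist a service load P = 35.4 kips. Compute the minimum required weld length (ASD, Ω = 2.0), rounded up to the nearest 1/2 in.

L = 8.5 in

Throat t_e = 0.707 × 0.25 = 0.1767 in.
r_n/Ω = (0.6 × 80 × 0.1767) / 2.0 = 4.242 kip/in.
L_req = P / (r_n/Ω) = 35.4 / 4.242 = 8.345 in total.
Round up → use L = 8.5 in.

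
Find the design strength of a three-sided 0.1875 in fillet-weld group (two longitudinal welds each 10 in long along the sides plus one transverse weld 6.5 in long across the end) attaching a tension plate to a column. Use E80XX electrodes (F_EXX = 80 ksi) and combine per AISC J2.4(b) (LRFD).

t_e = 0.707 × 0.1875 = 0.1326 in.
R_nwl = 0.6 × 80 × 0.1326 × 20 = 127.3 kip (longitudinal, 2 welds).
R_nwt = 0.6 × 80 × 0.1326 × 6.5 = 41.36 kip (transverse, base value).
(i) R_nwl + R_nwt = 168.6 kip; (ii) 0.85 R_nwl + 1.5 R_nwt = 170.2 kip.
R_n = max = 170.2 kip [governs: (ii)]; φR_n = 127.7 kip.

φR_n ≈ 128 kip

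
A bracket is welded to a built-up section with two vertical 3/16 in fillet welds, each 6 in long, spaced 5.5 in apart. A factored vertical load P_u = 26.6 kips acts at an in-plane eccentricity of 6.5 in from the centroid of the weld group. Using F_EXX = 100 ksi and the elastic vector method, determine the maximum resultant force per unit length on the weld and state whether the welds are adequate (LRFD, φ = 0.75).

Total weld length L_w = 12 in. Treat welds as unit-width lines.
Polar moment about centroid: J = 2[d³/12 + d(b/2)²] = 2[6³/12 + 6×2.75²] = 126.8 in³.
Direct shear f_v = P/L_w = 26.6 / 12 = 2.217 kip/in (vertical).
Torsion M = P·e = 26.6 × 6.5 = 172.9 kip·in.
Critical point at (x, y) = (2.75, 3) from centroid. f_tx = M·y/J = 4.092 kip/in; f_ty = M·x/J = 3.751 kip/in.
Resultant f_max = √[f_tx² + (f_v + f_ty)²] = √[4.092² + (2.217 + 3.751)²] = 7.236 kip/in.
Capacity per unit length: φr_n = 0.75 × 0.6 × 100 × (0.707 × 0.1875) = 5.965 kip/in.
7.236 > 5.965 → NOT adequate.

f_max ≈ 7.24 kip/in; NOT adequate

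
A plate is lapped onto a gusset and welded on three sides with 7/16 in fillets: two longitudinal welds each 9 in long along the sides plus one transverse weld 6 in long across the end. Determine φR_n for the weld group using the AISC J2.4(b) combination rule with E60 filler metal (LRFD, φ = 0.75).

φR_n ≈ 203 kip

E60XX → F_EXX = 60 ksi.
t_e = 0.707 × 0.4375 = 0.3093 in.
R_nwl = 0.6 × 60 × 0.3093 × 18 = 200.4 kip (longitudinal, 2 welds).
R_nwt = 0.6 × 60 × 0.3093 × 6 = 66.81 kip (transverse, base value).
(i) R_nwl + R_nwt = 267.2 kip; (ii) 0.85 R_nwl + 1.5 R_nwt = 270.6 kip.
R_n = max = 270.6 kip [governs: (ii)]; φR_n = 202.9 kip.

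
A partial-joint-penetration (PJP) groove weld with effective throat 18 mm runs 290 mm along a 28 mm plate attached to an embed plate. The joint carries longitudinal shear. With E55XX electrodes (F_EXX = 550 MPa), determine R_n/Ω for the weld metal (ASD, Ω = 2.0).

Effective throat (given) t_e = 18 mm.
A_we = 18 × 290 = 5220 mm².
F_nw = 0.6 F_EXX = 330 MPa.
R_n/Ω = (330 × 5220) / 2.0 × 10⁻³ = 861.3 kN.

R_n/Ω ≈ 861 kN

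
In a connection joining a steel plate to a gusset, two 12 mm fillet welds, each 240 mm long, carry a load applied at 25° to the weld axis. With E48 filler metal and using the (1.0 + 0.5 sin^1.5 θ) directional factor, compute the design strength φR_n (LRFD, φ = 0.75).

φR_n ≈ 1000 kN

E48XX → F_EXX = 480 MPa.
t_e = 0.707 × 12 = 8.484 mm; A_we = 8.484 × 480 = 4072 mm².
Directional factor: 1.0 + 0.5 sin^1.5(25°) = 1.137.
F_nw = 0.6 × 480 × 1.137 = 327.6 MPa.
φR_n = 0.75 × 327.6 × 4072 × 10⁻³ = 1000 kN.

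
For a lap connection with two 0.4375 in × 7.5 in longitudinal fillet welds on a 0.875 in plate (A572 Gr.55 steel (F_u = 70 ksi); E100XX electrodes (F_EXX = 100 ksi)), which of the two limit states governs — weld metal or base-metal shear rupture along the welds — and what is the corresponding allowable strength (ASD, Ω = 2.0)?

R_n/Ω ≈ 139 kip (weld metal governs)

t_e = 0.707 × 0.4375 = 0.3093 in; L = 15 in.
Weld metal: R_n/Ω = (1/2.0) × 0.6 × 100 × 0.3093 × 15 = 139.2 kip.
Base metal (shear rupture): R_n/Ω = (1/2.0) × 0.6 × 70 × 0.875 × 15 = 275.6 kip.
Governing: weld metal.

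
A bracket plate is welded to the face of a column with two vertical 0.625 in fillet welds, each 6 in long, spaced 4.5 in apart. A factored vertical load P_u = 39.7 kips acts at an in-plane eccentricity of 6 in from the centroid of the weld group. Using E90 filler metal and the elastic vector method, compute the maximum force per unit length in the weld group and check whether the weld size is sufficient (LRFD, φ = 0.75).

E90XX → F_EXX = 90 ksi.
Total weld length L_w = 12 in. Treat welds as unit-width lines.
Polar moment about centroid: J = 2[d³/12 + d(b/2)²] = 2[6³/12 + 6×2.25²] = 96.75 in³.
Direct shear f_v = P/L_w = 39.7 / 12 = 3.308 kip/in (vertical).
Torsion M = P·e = 39.7 × 6 = 238.2 kip·in.
Critical point at (x, y) = (2.25, 3) from centroid. f_tx = M·y/J = 7.386 kip/in; f_ty = M·x/J = 5.54 kip/in.
Resultant f_max = √[f_tx² + (f_v + f_ty)²] = √[7.386² + (3.308 + 5.54)²] = 11.53 kip/in.
Capacity per unit length: φr_n = 0.75 × 0.6 × 90 × (0.707 × 0.625) = 17.9 kip/in.
11.53 ≤ 17.9 → adequate.

f_max ≈ 11.5 kip/in; adequate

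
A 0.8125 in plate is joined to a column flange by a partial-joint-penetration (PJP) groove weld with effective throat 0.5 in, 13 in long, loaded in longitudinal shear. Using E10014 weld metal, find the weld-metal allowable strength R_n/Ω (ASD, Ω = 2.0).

R_n/Ω ≈ 195 kip

E100XX → F_EXX = 100 ksi.
Effective throat (given) t_e = 0.5 in.
A_we = 0.5 × 13 = 6.5 in².
F_nw = 0.6 F_EXX = 60 ksi.
R_n/Ω = (60 × 6.5) / 2.0 = 195 kip.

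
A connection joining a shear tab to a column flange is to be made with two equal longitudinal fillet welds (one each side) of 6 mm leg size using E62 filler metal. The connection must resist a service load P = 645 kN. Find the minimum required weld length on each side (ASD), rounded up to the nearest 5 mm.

L = 410 mm on each side

E62XX → F_EXX = 620 MPa.
Throat t_e = 0.707 × 6 = 4.242 mm.
r_n/Ω = (0.6 × 620 × 4.242) / 2.0 = 789 N/mm = 0.789 kN/mm.
L_req = P / (r_n/Ω) = 645 / 0.789 = 817.5 mm total.
Per side: 817.5 / 2 = 408.7 mm.
Round up → use L = 410 mm on each side.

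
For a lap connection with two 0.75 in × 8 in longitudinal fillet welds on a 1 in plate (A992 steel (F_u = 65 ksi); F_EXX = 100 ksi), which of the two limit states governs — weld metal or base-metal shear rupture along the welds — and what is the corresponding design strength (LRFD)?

t_e = 0.707 × 0.75 = 0.5302 in; L = 16 in.
Weld metal: φR_n = 0.75 × 0.6 × 100 × 0.5302 × 16 = 381.8 kip.
Base metal (shear rupture): φR_n = 0.75 × 0.6 × 65 × 1 × 16 = 468 kip.
Governing: weld metal.

φR_n ≈ 382 kip (weld metal governs)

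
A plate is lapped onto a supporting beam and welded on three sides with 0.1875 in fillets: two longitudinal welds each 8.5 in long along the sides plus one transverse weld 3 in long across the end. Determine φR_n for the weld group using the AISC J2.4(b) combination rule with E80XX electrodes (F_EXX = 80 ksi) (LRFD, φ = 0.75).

t_e = 0.707 × 0.1875 = 0.1326 in.
R_nwl = 0.6 × 80 × 0.1326 × 17 = 108.2 kip (longitudinal, 2 welds).
R_nwt = 0.6 × 80 × 0.1326 × 3 = 19.09 kip (transverse, base value).
(i) R_nwl + R_nwt = 127.3 kip; (ii) 0.85 R_nwl + 1.5 R_nwt = 120.6 kip.
R_n = max = 127.3 kip [governs: (i)]; φR_n = 95.44 kip.

φR_n ≈ 95.4 kip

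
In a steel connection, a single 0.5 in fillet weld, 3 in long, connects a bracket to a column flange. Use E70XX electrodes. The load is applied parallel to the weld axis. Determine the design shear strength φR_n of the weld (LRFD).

E70XX → F_EXX = 70 ksi.
Effective throat t_e = 0.707 × 0.5 = 0.3535 in.
Total length L = 3 in; A_we = 0.3535 × 3 = 1.06 in².
F_nw = 0.6 F_EXX = 0.6 × 70 = 42 ksi.
φR_n = 0.75 × 42 × 1.06 = 33.41 kips.

φR_n ≈ 33.4 kips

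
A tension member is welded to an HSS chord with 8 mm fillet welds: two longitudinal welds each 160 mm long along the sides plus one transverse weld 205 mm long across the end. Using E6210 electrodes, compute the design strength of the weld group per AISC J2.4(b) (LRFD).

φR_n ≈ 914 kN

E62XX → F_EXX = 620 MPa.
t_e = 0.707 × 8 = 5.656 mm.
R_nwl = 0.6 × 620 × 5.656 × 320 × 10⁻³ = 673.3 kN (longitudinal, 2 welds).
R_nwt = 0.6 × 620 × 5.656 × 205 × 10⁻³ = 431.3 kN (transverse, base value).
(i) R_nwl + R_nwt = 1105 kN; (ii) 0.85 R_nwl + 1.5 R_nwt = 1219 kN.
R_n = max = 1219 kN [governs: (ii)]; φR_n = 914.5 kN.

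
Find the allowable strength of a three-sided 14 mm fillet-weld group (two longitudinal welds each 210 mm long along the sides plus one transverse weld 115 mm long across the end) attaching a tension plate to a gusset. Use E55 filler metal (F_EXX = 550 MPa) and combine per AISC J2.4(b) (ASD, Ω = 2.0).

R_n/Ω ≈ 874 kN

t_e = 0.707 × 14 = 9.898 mm.
R_nwl = 0.6 × 550 × 9.898 × 420 × 10⁻³ = 1372 kN (longitudinal, 2 welds).
R_nwt = 0.6 × 550 × 9.898 × 115 × 10⁻³ = 375.6 kN (transverse, base value).
(i) R_nwl + R_nwt = 1747 kN; (ii) 0.85 R_nwl + 1.5 R_nwt = 1730 kN.
R_n = max = 1747 kN [governs: (i)]; R_n/Ω = 873.7 kN.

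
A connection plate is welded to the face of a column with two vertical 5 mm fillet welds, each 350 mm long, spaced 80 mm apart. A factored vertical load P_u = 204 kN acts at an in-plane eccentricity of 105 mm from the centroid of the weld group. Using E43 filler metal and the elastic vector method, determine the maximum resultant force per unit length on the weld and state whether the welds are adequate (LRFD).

f_max ≈ 601 N/mm; adequate

E43XX → F_EXX = 430 MPa.
Total weld length L_w = 700 mm. Treat welds as unit-width lines.
Polar moment about centroid: J = 2[d³/12 + d(b/2)²] = 2[350³/12 + 350×40²] = 8266000 mm³.
Direct shear f_v = P/L_w = 204×10³ / 700 = 291.4 N/mm (vertical).
Torsion M = P·e = 204×10³ × 105 = 21420000 N·mm.
Critical point at (x, y) = (40, 175) from centroid. f_tx = M·y/J = 453.5 N/mm; f_ty = M·x/J = 103.7 N/mm.
Resultant f_max = √[f_tx² + (f_v + f_ty)²] = √[453.5² + (291.4 + 103.7)²] = 601.5 N/mm.
Capacity per unit length: φr_n = 0.75 × 0.6 × 430 × (0.707 × 5) = 684 N/mm.
601.5 ≤ 684 → adequate.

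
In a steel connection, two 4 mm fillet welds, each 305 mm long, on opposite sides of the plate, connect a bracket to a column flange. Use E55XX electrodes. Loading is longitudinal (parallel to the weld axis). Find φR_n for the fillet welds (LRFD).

φR_n ≈ 427 kN

E55XX → F_EXX = 550 MPa.
Effective throat t_e = 0.707 × 4 = 2.828 mm.
Total length L = 610 mm; A_we = 2.828 × 610 = 1725 mm².
F_nw = 0.6 F_EXX = 0.6 × 550 = 330 MPa.
φR_n = 0.75 × 330 × 1725 × 10⁻³ = 427 kN.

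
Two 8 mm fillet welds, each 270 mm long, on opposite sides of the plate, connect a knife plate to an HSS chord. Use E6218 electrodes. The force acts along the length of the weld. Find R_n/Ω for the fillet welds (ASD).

R_n/Ω ≈ 568 kN

E62XX → F_EXX = 620 MPa.
Effective throat t_e = 0.707 × 8 = 5.656 mm.
Total length L = 540 mm; A_we = 5.656 × 540 = 3054 mm².
F_nw = 0.6 F_EXX = 0.6 × 620 = 372 MPa.
R_n = 372 × 3054 × 10⁻³ = 1136 kN; R_n/Ω = 1136/2.0 = 568.1 kN.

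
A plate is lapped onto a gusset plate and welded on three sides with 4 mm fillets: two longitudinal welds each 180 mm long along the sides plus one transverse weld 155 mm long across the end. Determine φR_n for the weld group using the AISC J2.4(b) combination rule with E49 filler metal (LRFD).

φR_n ≈ 336 kN

E49XX → F_EXX = 490 MPa.
t_e = 0.707 × 4 = 2.828 mm.
R_nwl = 0.6 × 490 × 2.828 × 360 × 10⁻³ = 299.3 kN (longitudinal, 2 welds).
R_nwt = 0.6 × 490 × 2.828 × 155 × 10⁻³ = 128.9 kN (transverse, base value).
(i) R_nwl + R_nwt = 428.2 kN; (ii) 0.85 R_nwl + 1.5 R_nwt = 447.7 kN.
R_n = max = 447.7 kN [governs: (ii)]; φR_n = 335.8 kN.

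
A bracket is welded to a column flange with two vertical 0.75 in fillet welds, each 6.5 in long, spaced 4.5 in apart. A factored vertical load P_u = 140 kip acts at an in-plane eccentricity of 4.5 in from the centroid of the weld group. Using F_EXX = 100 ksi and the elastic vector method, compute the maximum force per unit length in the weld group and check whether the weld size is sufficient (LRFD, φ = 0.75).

f_max ≈ 29.8 kip/in; NOT adequate

Total weld length L_w = 13 in. Treat welds as unit-width lines.
Polar moment about centroid: J = 2[d³/12 + d(b/2)²] = 2[6.5³/12 + 6.5×2.25²] = 111.6 in³.
Direct shear f_v = P/L_w = 140 / 13 = 10.77 kip/in (vertical).
Torsion M = P·e = 140 × 4.5 = 630 kip·in.
Critical point at (x, y) = (2.25, 3.25) from centroid. f_tx = M·y/J = 18.35 kip/in; f_ty = M·x/J = 12.7 kip/in.
Resultant f_max = √[f_tx² + (f_v + f_ty)²] = √[18.35² + (10.77 + 12.7)²] = 29.79 kip/in.
Capacity per unit length: φr_n = 0.75 × 0.6 × 100 × (0.707 × 0.75) = 23.86 kip/in.
29.79 > 23.86 → NOT adequate.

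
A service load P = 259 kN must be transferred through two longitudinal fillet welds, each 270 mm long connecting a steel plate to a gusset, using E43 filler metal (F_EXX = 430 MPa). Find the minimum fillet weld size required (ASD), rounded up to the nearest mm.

w = 6 mm

Total weld length L = 540 mm.
Required throat t_e = P × Ω / (0.6 F_EXX × L) = 259 × 2.0 / (0.6 × 430 × 540 × 10⁻³) = 3.718 mm.
Required leg w = t_e / 0.707 = 5.259 mm → use 6 mm.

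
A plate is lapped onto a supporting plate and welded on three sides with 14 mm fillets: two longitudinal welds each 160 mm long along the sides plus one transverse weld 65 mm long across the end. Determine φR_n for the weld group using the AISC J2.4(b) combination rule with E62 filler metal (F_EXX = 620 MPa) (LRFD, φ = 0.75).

φR_n ≈ 1060 kN

t_e = 0.707 × 14 = 9.898 mm.
R_nwl = 0.6 × 620 × 9.898 × 320 × 10⁻³ = 1178 kN (longitudinal, 2 welds).
R_nwt = 0.6 × 620 × 9.898 × 65 × 10⁻³ = 239.3 kN (transverse, base value).
(i) R_nwl + R_nwt = 1418 kN; (ii) 0.85 R_nwl + 1.5 R_nwt = 1361 kN.
R_n = max = 1418 kN [governs: (i)]; φR_n = 1063 kN.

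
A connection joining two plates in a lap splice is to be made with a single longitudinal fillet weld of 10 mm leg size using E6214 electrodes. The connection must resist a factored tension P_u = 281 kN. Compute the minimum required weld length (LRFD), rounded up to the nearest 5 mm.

L = 145 mm

E62XX → F_EXX = 620 MPa.
Throat t_e = 0.707 × 10 = 7.07 mm.
φr_n = 0.75 × 0.6 × 620 × 7.07 × 10⁻³ = 1.973 kN/mm.
L_req = P_u / φr_n = 281 / 1.973 = 142.5 mm total.
Round up → use L = 145 mm.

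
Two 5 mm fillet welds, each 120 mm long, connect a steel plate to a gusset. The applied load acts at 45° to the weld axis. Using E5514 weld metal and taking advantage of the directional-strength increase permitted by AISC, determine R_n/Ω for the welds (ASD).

E55XX → F_EXX = 550 MPa.
t_e = 0.707 × 5 = 3.535 mm; A_we = 3.535 × 240 = 848.4 mm².
Directional factor: 1.0 + 0.5 sin^1.5(45°) = 1.297.
F_nw = 0.6 × 550 × 1.297 = 428.1 MPa.
R_n/Ω = (428.1 × 848.4) / 2.0 × 10⁻³ = 181.6 kN.

R_n/Ω ≈ 182 kN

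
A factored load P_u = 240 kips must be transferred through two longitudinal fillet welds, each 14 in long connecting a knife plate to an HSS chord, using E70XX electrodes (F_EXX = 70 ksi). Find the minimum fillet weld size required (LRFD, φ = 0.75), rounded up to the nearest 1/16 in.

w = 7/16 in

Total weld length L = 28 in.
Required throat t_e = P_u / (φ × 0.6 F_EXX × L) = 240 / (0.75 × 0.6 × 70 × 28) = 0.2721 in.
Required leg w = t_e / 0.707 = 0.3849 in → use 7/16 in.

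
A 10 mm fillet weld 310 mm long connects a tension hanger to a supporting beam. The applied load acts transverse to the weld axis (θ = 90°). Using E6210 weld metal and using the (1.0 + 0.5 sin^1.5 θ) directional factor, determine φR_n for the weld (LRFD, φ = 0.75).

E62XX → F_EXX = 620 MPa.
t_e = 0.707 × 10 = 7.07 mm; A_we = 7.07 × 310 = 2192 mm².
Directional factor: 1.0 + 0.5 sin^1.5(90°) = 1.5.
F_nw = 0.6 × 620 × 1.5 = 558 MPa.
φR_n = 0.75 × 558 × 2192 × 10⁻³ = 917.2 kN.

φR_n ≈ 917 kN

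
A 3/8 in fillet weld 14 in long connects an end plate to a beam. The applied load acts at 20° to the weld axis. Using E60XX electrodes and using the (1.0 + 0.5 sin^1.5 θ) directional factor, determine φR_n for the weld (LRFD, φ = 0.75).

φR_n ≈ 110 kip

E60XX → F_EXX = 60 ksi.
t_e = 0.707 × 0.375 = 0.2651 in; A_we = 0.2651 × 14 = 3.712 in².
Directional factor: 1.0 + 0.5 sin^1.5(20°) = 1.1.
F_nw = 0.6 × 60 × 1.1 = 39.6 ksi.
φR_n = 0.75 × 39.6 × 3.712 = 110.2 kip.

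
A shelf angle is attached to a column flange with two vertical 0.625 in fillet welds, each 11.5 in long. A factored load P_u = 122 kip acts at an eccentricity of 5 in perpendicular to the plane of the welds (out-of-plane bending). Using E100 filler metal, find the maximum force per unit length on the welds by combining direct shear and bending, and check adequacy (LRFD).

f_max ≈ 14.8 kip/in; adequate

E100XX → F_EXX = 100 ksi.
L_w = 2 × 11.5 = 23 in; section modulus (unit throat) S = 2 × L²/6 = 44.08 in².
Direct shear f_v = P/L_w = 122/23 = 5.304 kip/in.
Moment M = P × e = 122 × 5 = 610 kip·in; bending f_b = M/S = 13.84 kip/in.
f_max = √(f_v² + f_b²) = √(5.304² + 13.84²) = 14.82 kip/in.
φr_n = 0.75 × 0.6 × 100 × (0.707 × 0.625) = 19.88 kip/in → adequate.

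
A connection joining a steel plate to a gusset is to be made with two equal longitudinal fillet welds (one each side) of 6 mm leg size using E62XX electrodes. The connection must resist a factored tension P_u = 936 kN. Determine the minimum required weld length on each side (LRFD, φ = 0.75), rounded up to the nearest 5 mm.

E62XX → F_EXX = 620 MPa.
Throat t_e = 0.707 × 6 = 4.242 mm.
φr_n = 0.75 × 0.6 × 620 × 4.242 × 10⁻³ = 1.184 kN/mm.
L_req = P_u / φr_n = 936 / 1.184 = 790.9 mm total.
Per side: 790.9 / 2 = 395.4 mm.
Round up → use L = 400 mm on each side.

L = 400 mm on each side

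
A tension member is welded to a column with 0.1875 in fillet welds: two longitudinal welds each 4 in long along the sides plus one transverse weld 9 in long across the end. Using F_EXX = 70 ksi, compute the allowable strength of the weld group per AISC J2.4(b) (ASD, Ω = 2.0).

R_n/Ω ≈ 56.5 kip

t_e = 0.707 × 0.1875 = 0.1326 in.
R_nwl = 0.6 × 70 × 0.1326 × 8 = 44.54 kip (longitudinal, 2 welds).
R_nwt = 0.6 × 70 × 0.1326 × 9 = 50.11 kip (transverse, base value).
(i) R_nwl + R_nwt = 94.65 kip; (ii) 0.85 R_nwl + 1.5 R_nwt = 113 kip.
R_n = max = 113 kip [governs: (ii)]; R_n/Ω = 56.51 kip.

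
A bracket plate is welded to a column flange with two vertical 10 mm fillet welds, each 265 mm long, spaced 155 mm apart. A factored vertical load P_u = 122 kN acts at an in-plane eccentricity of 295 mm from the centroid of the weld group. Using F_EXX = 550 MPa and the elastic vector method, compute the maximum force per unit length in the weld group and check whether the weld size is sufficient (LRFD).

Total weld length L_w = 530 mm. Treat welds as unit-width lines.
Polar moment about centroid: J = 2[d³/12 + d(b/2)²] = 2[265³/12 + 265×77.5²] = 6285000 mm³.
Direct shear f_v = P/L_w = 122×10³ / 530 = 230.2 N/mm (vertical).
Torsion M = P·e = 122×10³ × 295 = 35990000 N·mm.
Critical point at (x, y) = (77.5, 132.5) from centroid. f_tx = M·y/J = 758.7 N/mm; f_ty = M·x/J = 443.8 N/mm.
Resultant f_max = √[f_tx² + (f_v + f_ty)²] = √[758.7² + (230.2 + 443.8)²] = 1015 N/mm.
Capacity per unit length: φr_n = 0.75 × 0.6 × 550 × (0.707 × 10) = 1750 N/mm.
1015 ≤ 1750 → adequate.

f_max ≈ 1010 N/mm; adequate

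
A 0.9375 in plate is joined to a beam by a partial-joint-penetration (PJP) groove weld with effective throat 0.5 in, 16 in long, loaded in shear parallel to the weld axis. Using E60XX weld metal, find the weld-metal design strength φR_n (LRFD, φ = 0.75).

φR_n ≈ 216 kip

E60XX → F_EXX = 60 ksi.
Effective throat (given) t_e = 0.5 in.
A_we = 0.5 × 16 = 8 in².
F_nw = 0.6 F_EXX = 36 ksi.
φR_n = 0.75 × 36 × 8 = 216 kip.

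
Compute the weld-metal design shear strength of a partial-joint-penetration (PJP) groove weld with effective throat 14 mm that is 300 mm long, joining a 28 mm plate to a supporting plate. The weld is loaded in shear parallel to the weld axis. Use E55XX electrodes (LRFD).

φR_n ≈ 1040 kN

E55XX → F_EXX = 550 MPa.
Effective throat (given) t_e = 14 mm.
A_we = 14 × 300 = 4200 mm².
F_nw = 0.6 F_EXX = 330 MPa.
φR_n = 0.75 × 330 × 4200 × 10⁻³ = 1040 kN.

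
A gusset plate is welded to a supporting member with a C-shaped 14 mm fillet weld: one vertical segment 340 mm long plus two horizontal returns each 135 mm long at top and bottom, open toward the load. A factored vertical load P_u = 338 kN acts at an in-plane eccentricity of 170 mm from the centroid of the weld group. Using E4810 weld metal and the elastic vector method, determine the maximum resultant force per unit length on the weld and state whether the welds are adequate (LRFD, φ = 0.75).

f_max ≈ 1320 N/mm; adequate

E48XX → F_EXX = 480 MPa.
Total weld length L_w = 610 mm. Treat welds as unit-width lines.
Centroid: x̄ = 2×135×67.5 / 610 = 29.88 mm from the vertical weld.
Polar moment about centroid: J = I_x + I_y = [340³/12 + 2×135×170²] + [340×29.88² + 2(135³/12 + 135×37.62²)] = 12170000 mm³.
Direct shear f_v = P/L_w = 338×10³ / 610 = 554.1 N/mm (vertical).
Torsion M = P·e = 338×10³ × 170 = 57460000 N·mm.
Critical point at (x, y) = (105.1, 170) from centroid. f_tx = M·y/J = 802.4 N/mm; f_ty = M·x/J = 496.2 N/mm.
Resultant f_max = √[f_tx² + (f_v + f_ty)²] = √[802.4² + (554.1 + 496.2)²] = 1322 N/mm.
Capacity per unit length: φr_n = 0.75 × 0.6 × 480 × (0.707 × 14) = 2138 N/mm.
1322 ≤ 2138 → adequate.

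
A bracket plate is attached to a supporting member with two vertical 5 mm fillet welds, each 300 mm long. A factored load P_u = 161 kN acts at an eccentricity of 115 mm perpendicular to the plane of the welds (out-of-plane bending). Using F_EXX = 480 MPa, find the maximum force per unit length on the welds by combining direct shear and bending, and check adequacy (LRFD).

L_w = 2 × 300 = 600 mm; section modulus (unit throat) S = 2 × L²/6 = 30000 mm².
Direct shear f_v = P/L_w = 161×10³/600 = 268.3 N/mm.
Moment M = P × e = 161×10³ × 115 = 18515000 N·mm; bending f_b = M/S = 617.2 N/mm.
f_max = √(f_v² + f_b²) = √(268.3² + 617.2²) = 673 N/mm.
φr_n = 0.75 × 0.6 × 480 × (0.707 × 5) = 763.6 N/mm → adequate.

f_max ≈ 673 N/mm; adequate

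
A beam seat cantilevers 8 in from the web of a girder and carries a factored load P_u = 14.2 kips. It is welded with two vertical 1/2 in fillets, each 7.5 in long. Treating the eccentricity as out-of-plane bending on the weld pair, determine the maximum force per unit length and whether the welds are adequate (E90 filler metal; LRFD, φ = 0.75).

E90XX → F_EXX = 90 ksi.
L_w = 2 × 7.5 = 15 in; section modulus (unit throat) S = 2 × L²/6 = 18.75 in².
Direct shear f_v = P/L_w = 14.2/15 = 0.9467 kip/in.
Moment M = P × e = 14.2 × 8 = 113.6 kip·in; bending f_b = M/S = 6.059 kip/in.
f_max = √(f_v² + f_b²) = √(0.9467² + 6.059²) = 6.132 kip/in.
φr_n = 0.75 × 0.6 × 90 × (0.707 × 0.5) = 14.32 kip/in → adequate.

f_max ≈ 6.13 kip/in; adequate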